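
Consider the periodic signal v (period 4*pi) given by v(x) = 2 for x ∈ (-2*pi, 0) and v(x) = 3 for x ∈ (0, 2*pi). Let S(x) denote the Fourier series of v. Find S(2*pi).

x = 2*pi differs from x = -2*pi by 1 full period(s), and the series is 4*pi-periodic.
At x = -2*pi the one-sided limits are v(-2*pi^-) = 3 and v(-2*pi^+) = 2.
By Dirichlet's theorem the series converges to their average, [(3) + (2)]/2 = 5/2.

5/2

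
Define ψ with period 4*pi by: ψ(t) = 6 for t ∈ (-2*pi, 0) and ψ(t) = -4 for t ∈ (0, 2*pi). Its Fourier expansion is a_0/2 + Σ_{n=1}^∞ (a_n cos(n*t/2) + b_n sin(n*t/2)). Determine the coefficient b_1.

b_1 = (1/(2*pi)) ∫_{-2*pi}^{2*pi} ψ(t) sin(t/2) dt.
Split the integral at the breakpoints.
Directly, an antiderivative of (6) sin(t/2) is -12*cos(t/2); evaluating from -2*pi to 0: ∫_{-2*pi}^{0} (6) sin(t/2) dt = (-12) - (12) = -24.
Directly, an antiderivative of (-4) sin(t/2) is 8*cos(t/2); evaluating from 0 to 2*pi: ∫_{0}^{2*pi} (-4) sin(t/2) dt = (-8) - (8) = -16.
Summing the pieces and multiplying by (1/(2*pi)) gives b_1 = -20/pi.

-20/pi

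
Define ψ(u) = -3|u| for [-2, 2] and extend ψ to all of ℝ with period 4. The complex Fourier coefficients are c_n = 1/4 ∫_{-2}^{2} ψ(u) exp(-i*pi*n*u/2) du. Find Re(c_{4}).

0

Since ψ is real-valued, Re(c_{4}) = 1/4 ∫_{-2}^{2} ψ(u) cos(2*pi*u) du = a_{4}/2.
ψ is even and cos(2*pi*u) is even, so the integrand is even: ∫_{-2}^{2} ψ(u) cos(2*pi*u) du = 2∫_0^{2} ψ(u) cos(2*pi*u) du.
Integrating by parts (boundary term plus one more integral), an antiderivative of (-3*u) cos(2*pi*u) is -3*u*sin(2*pi*u)/(2*pi) - 3*cos(2*pi*u)/(4*pi**2); evaluating from 0 to 2: ∫_{0}^{2} (-3*u) cos(2*pi*u) du = (-3/(4*pi**2)) - (-3/(4*pi**2)) = 0.
So ∫_{-2}^{2} ψ(u) cos(2*pi*u) du = 0.
Hence Re(c_{4}) = (1/4)·(0) = 0.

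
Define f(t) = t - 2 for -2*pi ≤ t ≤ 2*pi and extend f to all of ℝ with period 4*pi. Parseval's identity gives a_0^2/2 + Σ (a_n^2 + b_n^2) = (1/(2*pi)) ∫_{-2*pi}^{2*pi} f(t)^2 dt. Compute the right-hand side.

(1/(2*pi)) ∫_{-2*pi}^{2*pi} f(t)^2 dt = (1/(2*pi)) · (16*pi*(3 + pi**2)/3) = 8 + 8*pi**2/3.

8 + 8*pi**2/3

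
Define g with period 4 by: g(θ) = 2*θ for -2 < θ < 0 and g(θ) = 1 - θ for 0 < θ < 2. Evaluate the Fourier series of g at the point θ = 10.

θ = 10 differs from θ = 2 by 2 full period(s), and the series is 4-periodic.
At θ = 2 the one-sided limits are g(2^-) = -1 and g(2^+) = -4.
By Dirichlet's theorem the series converges to their average, [(-1) + (-4)]/2 = -5/2.

-5/2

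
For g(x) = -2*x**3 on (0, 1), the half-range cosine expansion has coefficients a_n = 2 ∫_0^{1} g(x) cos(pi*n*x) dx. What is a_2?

-3/pi**2

a_2 = 2 ∫_0^{1} (-2*x**3) cos(2*pi*x) dx.
Integrating by parts three times (tabular method), an antiderivative of (-2*x**3) cos(2*pi*x) is -x**3*sin(2*pi*x)/pi - 3*x**2*cos(2*pi*x)/(2*pi**2) + 3*x*sin(2*pi*x)/(2*pi**3) + 3*cos(2*pi*x)/(4*pi**4); evaluating from 0 to 1: ∫_{0}^{1} (-2*x**3) cos(2*pi*x) dx = (3*(1 - 2*pi**2)/(4*pi**4)) - (3/(4*pi**4)) = -3/(2*pi**2).
Hence a_2 = 2·(-3/(2*pi**2)) = -3/pi**2.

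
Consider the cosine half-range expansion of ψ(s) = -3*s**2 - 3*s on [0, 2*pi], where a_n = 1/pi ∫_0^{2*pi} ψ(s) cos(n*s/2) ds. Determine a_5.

a_5 = 1/pi ∫_0^{2*pi} (-3*s**2 - 3*s) cos(5*s/2) ds.
Integrating by parts twice (tabular method), an antiderivative of (-3*s**2 - 3*s) cos(5*s/2) is -6*s**2*sin(5*s/2)/5 - 6*s*sin(5*s/2)/5 - 24*s*cos(5*s/2)/25 + 48*sin(5*s/2)/125 - 12*cos(5*s/2)/25; evaluating from 0 to 2*pi: ∫_{0}^{2*pi} (-3*s**2 - 3*s) cos(5*s/2) ds = (12/25 + 48*pi/25) - (-12/25) = 24/25 + 48*pi/25.
Hence a_5 = (1/pi)·(24/25 + 48*pi/25) = 24*(1 + 2*pi)/(25*pi).

24*(1 + 2*pi)/(25*pi)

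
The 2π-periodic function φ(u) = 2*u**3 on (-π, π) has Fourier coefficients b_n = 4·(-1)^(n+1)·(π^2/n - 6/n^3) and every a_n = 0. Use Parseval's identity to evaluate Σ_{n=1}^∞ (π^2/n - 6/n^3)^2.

pi**6/14

Parseval: Σ b_n^2 = (1/π) ∫_{-π}^{π} φ(u)^2 du = 8*pi**6/7.
b_n^2 = 16·(π^2/n - 6/n^3)^2, so the sum equals (8*pi**6/7)/16 = pi**6/14.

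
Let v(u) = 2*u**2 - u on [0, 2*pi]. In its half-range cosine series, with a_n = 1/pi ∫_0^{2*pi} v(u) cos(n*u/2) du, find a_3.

a_3 = 1/pi ∫_0^{2*pi} (2*u**2 - u) cos(3*u/2) du.
Integrating by parts twice (tabular method), an antiderivative of (2*u**2 - u) cos(3*u/2) is 4*u**2*sin(3*u/2)/3 - 2*u*sin(3*u/2)/3 + 16*u*cos(3*u/2)/9 - 32*sin(3*u/2)/27 - 4*cos(3*u/2)/9; evaluating from 0 to 2*pi: ∫_{0}^{2*pi} (2*u**2 - u) cos(3*u/2) du = (4/9 - 32*pi/9) - (-4/9) = 8/9 - 32*pi/9.
Hence a_3 = (1/pi)·(8/9 - 32*pi/9) = 8*(1 - 4*pi)/(9*pi).

8*(1 - 4*pi)/(9*pi)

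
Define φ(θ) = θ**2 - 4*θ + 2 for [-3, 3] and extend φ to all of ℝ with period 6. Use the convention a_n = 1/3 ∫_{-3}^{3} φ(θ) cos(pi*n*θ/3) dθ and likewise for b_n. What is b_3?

b_3 = 1/3 ∫_{-3}^{3} φ(θ) sin(pi*θ) dθ.
Integrating by parts twice (tabular method), an antiderivative of (θ**2 - 4*θ + 2) sin(pi*θ) is -θ**2*cos(pi*θ)/pi + 2*θ*sin(pi*θ)/pi**2 + 4*θ*cos(pi*θ)/pi - 4*sin(pi*θ)/pi**2 - 2*cos(pi*θ)/pi + 2*cos(pi*θ)/pi**3; evaluating from -3 to 3: ∫_{-3}^{3} (θ**2 - 4*θ + 2) sin(pi*θ) dθ = ((-pi**2 - 2)/pi**3) - (-2/pi**3 + 23/pi) = -24/pi.
Hence b_3 = (1/3)·(-24/pi) = -8/pi.

-8/pi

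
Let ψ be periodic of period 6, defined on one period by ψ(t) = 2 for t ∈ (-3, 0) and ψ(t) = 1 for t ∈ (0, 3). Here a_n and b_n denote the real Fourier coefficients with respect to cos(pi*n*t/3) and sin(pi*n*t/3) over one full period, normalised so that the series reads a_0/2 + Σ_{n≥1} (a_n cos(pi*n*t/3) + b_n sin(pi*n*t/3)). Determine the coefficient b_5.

b_5 = 1/3 ∫_{-3}^{3} ψ(t) sin(5*pi*t/3) dt.
Split the integral at the breakpoints.
Directly, an antiderivative of (2) sin(5*pi*t/3) is -6*cos(5*pi*t/3)/(5*pi); evaluating from -3 to 0: ∫_{-3}^{0} (2) sin(5*pi*t/3) dt = (-6/(5*pi)) - (6/(5*pi)) = -12/(5*pi).
Directly, an antiderivative of (1) sin(5*pi*t/3) is -3*cos(5*pi*t/3)/(5*pi); evaluating from 0 to 3: ∫_{0}^{3} (1) sin(5*pi*t/3) dt = (3/(5*pi)) - (-3/(5*pi)) = 6/(5*pi).
Summing the pieces and multiplying by (1/3) gives b_5 = -2/(5*pi).

-2/(5*pi)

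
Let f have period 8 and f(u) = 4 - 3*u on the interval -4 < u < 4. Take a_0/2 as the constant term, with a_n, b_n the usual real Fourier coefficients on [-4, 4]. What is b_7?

-24/(7*pi)

b_7 = 1/4 ∫_{-4}^{4} f(u) sin(7*pi*u/4) du.
Integrating by parts (boundary term plus one more integral), an antiderivative of (4 - 3*u) sin(7*pi*u/4) is 12*u*cos(7*pi*u/4)/(7*pi) - 48*sin(7*pi*u/4)/(49*pi**2) - 16*cos(7*pi*u/4)/(7*pi); evaluating from -4 to 4: ∫_{-4}^{4} (4 - 3*u) sin(7*pi*u/4) du = (-32/(7*pi)) - (64/(7*pi)) = -96/(7*pi).
Hence b_7 = (1/4)·(-96/(7*pi)) = -24/(7*pi).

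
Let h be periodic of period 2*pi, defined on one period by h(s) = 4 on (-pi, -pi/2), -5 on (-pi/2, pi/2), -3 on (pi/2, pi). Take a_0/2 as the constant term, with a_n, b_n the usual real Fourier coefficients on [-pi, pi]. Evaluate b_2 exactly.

b_2 = 1/pi ∫_{-pi}^{pi} h(s) sin(2*s) ds.
Split the integral at the breakpoints.
Directly, an antiderivative of (4) sin(2*s) is -2*cos(2*s); evaluating from -pi to -pi/2: ∫_{-pi}^{-pi/2} (4) sin(2*s) ds = (2) - (-2) = 4.
Directly, an antiderivative of (-5) sin(2*s) is 5*cos(2*s)/2; evaluating from -pi/2 to pi/2: ∫_{-pi/2}^{pi/2} (-5) sin(2*s) ds = (-5/2) - (-5/2) = 0.
Directly, an antiderivative of (-3) sin(2*s) is 3*cos(2*s)/2; evaluating from pi/2 to pi: ∫_{pi/2}^{pi} (-3) sin(2*s) ds = (3/2) - (-3/2) = 3.
Summing the pieces and multiplying by (1/pi) gives b_2 = 7/pi.

7/pi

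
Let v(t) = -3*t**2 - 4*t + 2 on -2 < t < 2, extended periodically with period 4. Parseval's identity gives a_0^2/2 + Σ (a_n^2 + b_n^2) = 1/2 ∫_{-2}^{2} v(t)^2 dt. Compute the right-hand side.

1144/15

1/2 ∫_{-2}^{2} v(t)^2 dt = 1/2 · (2288/15) = 1144/15.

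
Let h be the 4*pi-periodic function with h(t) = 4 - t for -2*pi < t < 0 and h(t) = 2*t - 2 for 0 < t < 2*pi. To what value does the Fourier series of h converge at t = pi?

h is continuous at t = pi with value -2 + 2*pi, so the series converges to -2 + 2*pi there.

-2 + 2*pi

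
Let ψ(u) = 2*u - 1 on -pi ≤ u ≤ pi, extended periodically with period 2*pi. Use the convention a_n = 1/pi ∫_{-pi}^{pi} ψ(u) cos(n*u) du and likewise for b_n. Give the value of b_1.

4

b_1 = 1/pi ∫_{-pi}^{pi} ψ(u) sin(u) du.
Integrating by parts (boundary term plus one more integral), an antiderivative of (2*u - 1) sin(u) is -2*u*cos(u) + 2*sin(u) + cos(u); evaluating from -pi to pi: ∫_{-pi}^{pi} (2*u - 1) sin(u) du = (-1 + 2*pi) - (-2*pi - 1) = 4*pi.
Hence b_1 = (1/pi)·(4*pi) = 4.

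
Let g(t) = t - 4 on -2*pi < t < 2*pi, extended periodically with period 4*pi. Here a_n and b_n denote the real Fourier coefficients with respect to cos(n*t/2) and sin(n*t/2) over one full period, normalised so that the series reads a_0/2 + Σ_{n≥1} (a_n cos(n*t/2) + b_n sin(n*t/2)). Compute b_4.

-1

b_4 = (1/(2*pi)) ∫_{-2*pi}^{2*pi} g(t) sin(2*t) dt.
Integrating by parts (boundary term plus one more integral), an antiderivative of (t - 4) sin(2*t) is -t*cos(2*t)/2 + sin(2*t)/4 + 2*cos(2*t); evaluating from -2*pi to 2*pi: ∫_{-2*pi}^{2*pi} (t - 4) sin(2*t) dt = (2 - pi) - (2 + pi) = -2*pi.
Hence b_4 = (1/(2*pi))·(-2*pi) = -1.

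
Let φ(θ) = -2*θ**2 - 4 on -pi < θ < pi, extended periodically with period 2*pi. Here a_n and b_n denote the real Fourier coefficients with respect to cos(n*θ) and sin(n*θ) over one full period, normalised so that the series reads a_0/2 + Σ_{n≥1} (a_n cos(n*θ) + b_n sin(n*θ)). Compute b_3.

b_3 = 1/pi ∫_{-pi}^{pi} φ(θ) sin(3*θ) dθ.
φ is even and sin(3*θ) is odd, so the integrand is odd over a symmetric interval and the integral vanishes.

0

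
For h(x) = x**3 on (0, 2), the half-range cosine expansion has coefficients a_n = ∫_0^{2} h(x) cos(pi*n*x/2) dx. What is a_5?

a_5 = ∫_0^{2} (x**3) cos(5*pi*x/2) dx.
Integrating by parts three times (tabular method), an antiderivative of (x**3) cos(5*pi*x/2) is 2*x**3*sin(5*pi*x/2)/(5*pi) + 12*x**2*cos(5*pi*x/2)/(25*pi**2) - 48*x*sin(5*pi*x/2)/(125*pi**3) - 96*cos(5*pi*x/2)/(625*pi**4); evaluating from 0 to 2: ∫_{0}^{2} (x**3) cos(5*pi*x/2) dx = (48*(2 - 25*pi**2)/(625*pi**4)) - (-96/(625*pi**4)) = 48*(4 - 25*pi**2)/(625*pi**4).
Hence a_5 = 48*(4 - 25*pi**2)/(625*pi**4).

48*(4 - 25*pi**2)/(625*pi**4)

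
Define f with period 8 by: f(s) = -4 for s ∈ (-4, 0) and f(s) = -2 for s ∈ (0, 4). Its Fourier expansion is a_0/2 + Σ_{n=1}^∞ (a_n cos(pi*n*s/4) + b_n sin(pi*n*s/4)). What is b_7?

4/(7*pi)

b_7 = 1/4 ∫_{-4}^{4} f(s) sin(7*pi*s/4) ds.
Split the integral at the breakpoints.
Directly, an antiderivative of (-4) sin(7*pi*s/4) is 16*cos(7*pi*s/4)/(7*pi); evaluating from -4 to 0: ∫_{-4}^{0} (-4) sin(7*pi*s/4) ds = (16/(7*pi)) - (-16/(7*pi)) = 32/(7*pi).
Directly, an antiderivative of (-2) sin(7*pi*s/4) is 8*cos(7*pi*s/4)/(7*pi); evaluating from 0 to 4: ∫_{0}^{4} (-2) sin(7*pi*s/4) ds = (-8/(7*pi)) - (8/(7*pi)) = -16/(7*pi).
Summing the pieces and multiplying by (1/4) gives b_7 = 4/(7*pi).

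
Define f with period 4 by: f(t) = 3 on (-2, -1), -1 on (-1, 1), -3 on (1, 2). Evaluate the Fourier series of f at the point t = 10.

t = 10 differs from t = 2 by 2 full period(s), and the series is 4-periodic.
At t = 2 the one-sided limits are f(2^-) = -3 and f(2^+) = 3.
By Dirichlet's theorem the series converges to their average, [(-3) + (3)]/2 = 0.

0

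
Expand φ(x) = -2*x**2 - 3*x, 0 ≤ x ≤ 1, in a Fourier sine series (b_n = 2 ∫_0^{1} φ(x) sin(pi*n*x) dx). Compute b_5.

b_5 = 2 ∫_0^{1} (-2*x**2 - 3*x) sin(5*pi*x) dx.
Integrating by parts twice (tabular method), an antiderivative of (-2*x**2 - 3*x) sin(5*pi*x) is 2*x**2*cos(5*pi*x)/(5*pi) - 4*x*sin(5*pi*x)/(25*pi**2) + 3*x*cos(5*pi*x)/(5*pi) - 3*sin(5*pi*x)/(25*pi**2) - 4*cos(5*pi*x)/(125*pi**3); evaluating from 0 to 1: ∫_{0}^{1} (-2*x**2 - 3*x) sin(5*pi*x) dx = ((4/125 - pi**2)/pi**3) - (-4/(125*pi**3)) = (8/125 - pi**2)/pi**3.
Hence b_5 = 2·((8/125 - pi**2)/pi**3) = -2/pi + 16/(125*pi**3).

-2/pi + 16/(125*pi**3)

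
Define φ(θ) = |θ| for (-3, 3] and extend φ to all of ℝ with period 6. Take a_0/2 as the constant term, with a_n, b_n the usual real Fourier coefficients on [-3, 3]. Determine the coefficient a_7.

a_7 = 1/3 ∫_{-3}^{3} φ(θ) cos(7*pi*θ/3) dθ.
φ is even and cos(7*pi*θ/3) is even, so the integrand is even and a_7 = 2/3 ∫_0^{3} φ(θ) cos(7*pi*θ/3) dθ.
Integrating by parts (boundary term plus one more integral), an antiderivative of (θ) cos(7*pi*θ/3) is 3*θ*sin(7*pi*θ/3)/(7*pi) + 9*cos(7*pi*θ/3)/(49*pi**2); evaluating from 0 to 3: ∫_{0}^{3} (θ) cos(7*pi*θ/3) dθ = (-9/(49*pi**2)) - (9/(49*pi**2)) = -18/(49*pi**2).
Hence a_7 = (2/3)·(-18/(49*pi**2)) = -12/(49*pi**2).

-12/(49*pi**2)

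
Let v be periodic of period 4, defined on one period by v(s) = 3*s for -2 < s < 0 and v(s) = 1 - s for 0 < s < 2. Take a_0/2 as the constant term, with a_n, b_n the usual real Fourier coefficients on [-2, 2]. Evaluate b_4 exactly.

b_4 = 1/2 ∫_{-2}^{2} v(s) sin(2*pi*s) ds.
Split the integral at the breakpoints.
Integrating by parts (boundary term plus one more integral), an antiderivative of (3*s) sin(2*pi*s) is -3*s*cos(2*pi*s)/(2*pi) + 3*sin(2*pi*s)/(4*pi**2); evaluating from -2 to 0: ∫_{-2}^{0} (3*s) sin(2*pi*s) ds = (0) - (3/pi) = -3/pi.
Integrating by parts (boundary term plus one more integral), an antiderivative of (1 - s) sin(2*pi*s) is s*cos(2*pi*s)/(2*pi) - sin(2*pi*s)/(4*pi**2) - cos(2*pi*s)/(2*pi); evaluating from 0 to 2: ∫_{0}^{2} (1 - s) sin(2*pi*s) ds = (1/(2*pi)) - (-1/(2*pi)) = 1/pi.
Summing the pieces and multiplying by (1/2) gives b_4 = -1/pi.

-1/pi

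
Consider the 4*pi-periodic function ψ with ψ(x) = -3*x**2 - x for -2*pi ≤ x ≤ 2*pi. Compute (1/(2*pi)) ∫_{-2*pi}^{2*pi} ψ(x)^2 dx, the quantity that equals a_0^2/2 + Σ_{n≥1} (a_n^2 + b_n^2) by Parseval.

8*pi**2*(5 + 108*pi**2)/15

(1/(2*pi)) ∫_{-2*pi}^{2*pi} ψ(x)^2 dx = (1/(2*pi)) · (16*pi**3*(5 + 108*pi**2)/15) = 8*pi**2*(5 + 108*pi**2)/15.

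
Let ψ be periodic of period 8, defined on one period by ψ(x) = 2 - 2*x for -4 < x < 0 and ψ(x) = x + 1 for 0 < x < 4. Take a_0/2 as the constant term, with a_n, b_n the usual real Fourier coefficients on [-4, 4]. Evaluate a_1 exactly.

a_1 = 1/4 ∫_{-4}^{4} ψ(x) cos(pi*x/4) dx.
Split the integral at the breakpoints.
Integrating by parts (boundary term plus one more integral), an antiderivative of (2 - 2*x) cos(pi*x/4) is -8*x*sin(pi*x/4)/pi + 8*sin(pi*x/4)/pi - 32*cos(pi*x/4)/pi**2; evaluating from -4 to 0: ∫_{-4}^{0} (2 - 2*x) cos(pi*x/4) dx = (-32/pi**2) - (32/pi**2) = -64/pi**2.
Integrating by parts (boundary term plus one more integral), an antiderivative of (x + 1) cos(pi*x/4) is 4*x*sin(pi*x/4)/pi + 4*sin(pi*x/4)/pi + 16*cos(pi*x/4)/pi**2; evaluating from 0 to 4: ∫_{0}^{4} (x + 1) cos(pi*x/4) dx = (-16/pi**2) - (16/pi**2) = -32/pi**2.
Summing the pieces and multiplying by (1/4) gives a_1 = -24/pi**2.

-24/pi**2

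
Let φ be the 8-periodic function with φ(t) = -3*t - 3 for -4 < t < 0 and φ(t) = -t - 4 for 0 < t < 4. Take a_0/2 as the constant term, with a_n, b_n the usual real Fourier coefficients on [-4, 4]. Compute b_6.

b_6 = 1/4 ∫_{-4}^{4} φ(t) sin(3*pi*t/2) dt.
Split the integral at the breakpoints.
Integrating by parts (boundary term plus one more integral), an antiderivative of (-3*t - 3) sin(3*pi*t/2) is 2*t*cos(3*pi*t/2)/pi - 4*sin(3*pi*t/2)/(3*pi**2) + 2*cos(3*pi*t/2)/pi; evaluating from -4 to 0: ∫_{-4}^{0} (-3*t - 3) sin(3*pi*t/2) dt = (2/pi) - (-6/pi) = 8/pi.
Integrating by parts (boundary term plus one more integral), an antiderivative of (-t - 4) sin(3*pi*t/2) is 2*t*cos(3*pi*t/2)/(3*pi) - 4*sin(3*pi*t/2)/(9*pi**2) + 8*cos(3*pi*t/2)/(3*pi); evaluating from 0 to 4: ∫_{0}^{4} (-t - 4) sin(3*pi*t/2) dt = (16/(3*pi)) - (8/(3*pi)) = 8/(3*pi).
Summing the pieces and multiplying by (1/4) gives b_6 = 8/(3*pi).

8/(3*pi)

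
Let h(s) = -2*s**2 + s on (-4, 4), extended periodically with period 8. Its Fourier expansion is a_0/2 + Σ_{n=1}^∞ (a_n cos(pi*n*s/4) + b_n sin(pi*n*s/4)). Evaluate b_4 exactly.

b_4 = 1/4 ∫_{-4}^{4} h(s) sin(pi*s) ds.
Integrating by parts twice (tabular method), an antiderivative of (-2*s**2 + s) sin(pi*s) is 2*s**2*cos(pi*s)/pi - 4*s*sin(pi*s)/pi**2 - s*cos(pi*s)/pi + sin(pi*s)/pi**2 - 4*cos(pi*s)/pi**3; evaluating from -4 to 4: ∫_{-4}^{4} (-2*s**2 + s) sin(pi*s) ds = (-4/pi**3 + 28/pi) - (-4/pi**3 + 36/pi) = -8/pi.
Hence b_4 = (1/4)·(-8/pi) = -2/pi.

-2/pi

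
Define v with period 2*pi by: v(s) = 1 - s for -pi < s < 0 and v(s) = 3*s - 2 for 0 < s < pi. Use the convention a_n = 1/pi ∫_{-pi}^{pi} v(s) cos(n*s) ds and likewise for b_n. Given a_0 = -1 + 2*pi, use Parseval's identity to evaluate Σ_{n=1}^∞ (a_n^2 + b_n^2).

Parseval: a_0^2/2 + Σ_{n≥1} (a_n^2+b_n^2) = 1/pi ∫_{-pi}^{pi} v(s)^2 ds = -5*pi + 5 + 10*pi**2/3.
Subtract a_0^2/2 = (1 - 2*pi)**2/2: Σ (a_n^2+b_n^2) = -3*pi + 9/2 + 4*pi**2/3.

-3*pi + 9/2 + 4*pi**2/3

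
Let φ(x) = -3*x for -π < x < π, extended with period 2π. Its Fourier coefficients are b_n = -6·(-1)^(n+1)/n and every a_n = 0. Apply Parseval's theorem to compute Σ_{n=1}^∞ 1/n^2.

Parseval: Σ b_n^2 = (1/π) ∫_{-π}^{π} φ(x)^2 dx = 6*pi**2.
Σ b_n^2 = Σ 36/n^2, so Σ 1/n^2 = (6*pi**2)/36 = pi**2/6.

pi**2/6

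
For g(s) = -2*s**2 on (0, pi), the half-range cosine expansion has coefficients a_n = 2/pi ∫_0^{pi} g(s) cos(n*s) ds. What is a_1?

8

a_1 = 2/pi ∫_0^{pi} (-2*s**2) cos(s) ds.
Integrating by parts twice (tabular method), an antiderivative of (-2*s**2) cos(s) is -2*s**2*sin(s) - 4*s*cos(s) + 4*sin(s); evaluating from 0 to pi: ∫_{0}^{pi} (-2*s**2) cos(s) ds = (4*pi) - (0) = 4*pi.
Hence a_1 = (2/pi)·(4*pi) = 8.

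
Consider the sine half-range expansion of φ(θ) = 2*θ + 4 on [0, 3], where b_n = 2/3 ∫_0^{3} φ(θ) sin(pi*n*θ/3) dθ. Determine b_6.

-2/pi

b_6 = 2/3 ∫_0^{3} (2*θ + 4) sin(2*pi*θ) dθ.
Integrating by parts (boundary term plus one more integral), an antiderivative of (2*θ + 4) sin(2*pi*θ) is -θ*cos(2*pi*θ)/pi + sin(2*pi*θ)/(2*pi**2) - 2*cos(2*pi*θ)/pi; evaluating from 0 to 3: ∫_{0}^{3} (2*θ + 4) sin(2*pi*θ) dθ = (-5/pi) - (-2/pi) = -3/pi.
Hence b_6 = (2/3)·(-3/pi) = -2/pi.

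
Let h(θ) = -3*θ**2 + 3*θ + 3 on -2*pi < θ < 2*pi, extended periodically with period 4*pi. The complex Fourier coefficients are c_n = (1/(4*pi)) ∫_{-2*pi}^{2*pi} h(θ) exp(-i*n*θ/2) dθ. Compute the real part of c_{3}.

8/3

Since h is real-valued, Re(c_{3}) = (1/(4*pi)) ∫_{-2*pi}^{2*pi} h(θ) cos(3*θ/2) dθ = a_{3}/2.
Integrating by parts twice (tabular method), an antiderivative of (-3*θ**2 + 3*θ + 3) cos(3*θ/2) is -2*θ**2*sin(3*θ/2) + 2*θ*sin(3*θ/2) - 8*θ*cos(3*θ/2)/3 + 34*sin(3*θ/2)/9 + 4*cos(3*θ/2)/3; evaluating from -2*pi to 2*pi: ∫_{-2*pi}^{2*pi} (-3*θ**2 + 3*θ + 3) cos(3*θ/2) dθ = (-4/3 + 16*pi/3) - (-16*pi/3 - 4/3) = 32*pi/3.
Hence Re(c_{3}) = (1/(4*pi))·(32*pi/3) = 8/3.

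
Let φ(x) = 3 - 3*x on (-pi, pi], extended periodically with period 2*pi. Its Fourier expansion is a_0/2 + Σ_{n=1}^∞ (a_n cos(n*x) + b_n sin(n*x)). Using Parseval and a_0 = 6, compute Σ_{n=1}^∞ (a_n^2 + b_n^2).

Parseval: a_0^2/2 + Σ_{n≥1} (a_n^2+b_n^2) = 1/pi ∫_{-pi}^{pi} φ(x)^2 dx = 18 + 6*pi**2.
Subtract a_0^2/2 = 18: Σ (a_n^2+b_n^2) = 6*pi**2.

6*pi**2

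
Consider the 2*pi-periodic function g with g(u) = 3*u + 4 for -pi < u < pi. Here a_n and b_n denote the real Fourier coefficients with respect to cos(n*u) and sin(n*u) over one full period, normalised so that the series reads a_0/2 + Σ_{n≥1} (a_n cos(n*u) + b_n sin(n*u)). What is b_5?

6/5

b_5 = 1/pi ∫_{-pi}^{pi} g(u) sin(5*u) du.
Integrating by parts (boundary term plus one more integral), an antiderivative of (3*u + 4) sin(5*u) is -3*u*cos(5*u)/5 + 3*sin(5*u)/25 - 4*cos(5*u)/5; evaluating from -pi to pi: ∫_{-pi}^{pi} (3*u + 4) sin(5*u) du = (4/5 + 3*pi/5) - (4/5 - 3*pi/5) = 6*pi/5.
Hence b_5 = (1/pi)·(6*pi/5) = 6/5.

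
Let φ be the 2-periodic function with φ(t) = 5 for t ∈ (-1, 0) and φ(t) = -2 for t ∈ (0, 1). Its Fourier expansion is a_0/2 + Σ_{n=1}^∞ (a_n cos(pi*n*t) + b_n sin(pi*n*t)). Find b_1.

b_1 = ∫_{-1}^{1} φ(t) sin(pi*t) dt.
Split the integral at the breakpoints.
Directly, an antiderivative of (5) sin(pi*t) is -5*cos(pi*t)/pi; evaluating from -1 to 0: ∫_{-1}^{0} (5) sin(pi*t) dt = (-5/pi) - (5/pi) = -10/pi.
Directly, an antiderivative of (-2) sin(pi*t) is 2*cos(pi*t)/pi; evaluating from 0 to 1: ∫_{0}^{1} (-2) sin(pi*t) dt = (-2/pi) - (2/pi) = -4/pi.
Summing the pieces gives b_1 = -14/pi.

-14/pi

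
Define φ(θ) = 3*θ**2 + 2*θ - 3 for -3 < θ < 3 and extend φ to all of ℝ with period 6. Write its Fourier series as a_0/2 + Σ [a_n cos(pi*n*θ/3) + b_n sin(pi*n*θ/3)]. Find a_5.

a_5 = 1/3 ∫_{-3}^{3} φ(θ) cos(5*pi*θ/3) dθ.
Integrating by parts twice (tabular method), an antiderivative of (3*θ**2 + 2*θ - 3) cos(5*pi*θ/3) is 9*θ**2*sin(5*pi*θ/3)/(5*pi) + 6*θ*sin(5*pi*θ/3)/(5*pi) + 54*θ*cos(5*pi*θ/3)/(25*pi**2) - 9*sin(5*pi*θ/3)/(5*pi) - 162*sin(5*pi*θ/3)/(125*pi**3) + 18*cos(5*pi*θ/3)/(25*pi**2); evaluating from -3 to 3: ∫_{-3}^{3} (3*θ**2 + 2*θ - 3) cos(5*pi*θ/3) dθ = (-36/(5*pi**2)) - (144/(25*pi**2)) = -324/(25*pi**2).
Hence a_5 = (1/3)·(-324/(25*pi**2)) = -108/(25*pi**2).

-108/(25*pi**2)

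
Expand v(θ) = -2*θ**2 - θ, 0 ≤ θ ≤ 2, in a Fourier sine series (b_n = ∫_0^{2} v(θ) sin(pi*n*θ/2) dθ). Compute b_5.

-4/pi + 64/(125*pi**3)

b_5 = ∫_0^{2} (-2*θ**2 - θ) sin(5*pi*θ/2) dθ.
Integrating by parts twice (tabular method), an antiderivative of (-2*θ**2 - θ) sin(5*pi*θ/2) is 4*θ**2*cos(5*pi*θ/2)/(5*pi) - 16*θ*sin(5*pi*θ/2)/(25*pi**2) + 2*θ*cos(5*pi*θ/2)/(5*pi) - 4*sin(5*pi*θ/2)/(25*pi**2) - 32*cos(5*pi*θ/2)/(125*pi**3); evaluating from 0 to 2: ∫_{0}^{2} (-2*θ**2 - θ) sin(5*pi*θ/2) dθ = (-4/pi + 32/(125*pi**3)) - (-32/(125*pi**3)) = -4/pi + 64/(125*pi**3).
Hence b_5 = -4/pi + 64/(125*pi**3).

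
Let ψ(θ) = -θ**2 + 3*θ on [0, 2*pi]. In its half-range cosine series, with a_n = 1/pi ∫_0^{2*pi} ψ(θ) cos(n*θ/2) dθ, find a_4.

a_4 = 1/pi ∫_0^{2*pi} (-θ**2 + 3*θ) cos(2*θ) dθ.
Integrating by parts twice (tabular method), an antiderivative of (-θ**2 + 3*θ) cos(2*θ) is -θ**2*sin(2*θ)/2 + 3*θ*sin(2*θ)/2 - θ*cos(2*θ)/2 + sin(2*θ)/4 + 3*cos(2*θ)/4; evaluating from 0 to 2*pi: ∫_{0}^{2*pi} (-θ**2 + 3*θ) cos(2*θ) dθ = (3/4 - pi) - (3/4) = -pi.
Hence a_4 = (1/pi)·(-pi) = -1.

-1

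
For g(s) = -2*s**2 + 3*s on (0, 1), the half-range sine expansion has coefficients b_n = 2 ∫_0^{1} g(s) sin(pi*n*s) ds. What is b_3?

b_3 = 2 ∫_0^{1} (-2*s**2 + 3*s) sin(3*pi*s) ds.
Integrating by parts twice (tabular method), an antiderivative of (-2*s**2 + 3*s) sin(3*pi*s) is 2*s**2*cos(3*pi*s)/(3*pi) - 4*s*sin(3*pi*s)/(9*pi**2) - s*cos(3*pi*s)/pi + sin(3*pi*s)/(3*pi**2) - 4*cos(3*pi*s)/(27*pi**3); evaluating from 0 to 1: ∫_{0}^{1} (-2*s**2 + 3*s) sin(3*pi*s) ds = ((4 + 9*pi**2)/(27*pi**3)) - (-4/(27*pi**3)) = (8 + 9*pi**2)/(27*pi**3).
Hence b_3 = 2·((8 + 9*pi**2)/(27*pi**3)) = 2*(8 + 9*pi**2)/(27*pi**3).

2*(8 + 9*pi**2)/(27*pi**3)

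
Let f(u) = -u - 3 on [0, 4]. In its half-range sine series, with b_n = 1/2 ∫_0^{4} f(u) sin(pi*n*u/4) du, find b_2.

4/pi

b_2 = 1/2 ∫_0^{4} (-u - 3) sin(pi*u/2) du.
Integrating by parts (boundary term plus one more integral), an antiderivative of (-u - 3) sin(pi*u/2) is 2*u*cos(pi*u/2)/pi - 4*sin(pi*u/2)/pi**2 + 6*cos(pi*u/2)/pi; evaluating from 0 to 4: ∫_{0}^{4} (-u - 3) sin(pi*u/2) du = (14/pi) - (6/pi) = 8/pi.
Hence b_2 = (1/2)·(8/pi) = 4/pi.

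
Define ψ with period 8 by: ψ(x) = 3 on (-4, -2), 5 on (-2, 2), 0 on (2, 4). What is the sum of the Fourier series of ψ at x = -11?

x = -11 differs from x = -3 by -1 full period(s), and the series is 8-periodic.
ψ is continuous at x = -3 with value 3, so the series converges to 3 there.

3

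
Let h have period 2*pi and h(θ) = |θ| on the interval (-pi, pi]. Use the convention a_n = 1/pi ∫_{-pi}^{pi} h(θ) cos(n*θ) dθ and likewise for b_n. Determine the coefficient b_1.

0

b_1 = 1/pi ∫_{-pi}^{pi} h(θ) sin(θ) dθ.
h is even and sin(θ) is odd, so the integrand is odd over a symmetric interval and the integral vanishes.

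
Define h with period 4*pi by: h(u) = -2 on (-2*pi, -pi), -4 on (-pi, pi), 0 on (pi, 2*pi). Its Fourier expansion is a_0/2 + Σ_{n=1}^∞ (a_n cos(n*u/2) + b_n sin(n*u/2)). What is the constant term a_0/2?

a_0 = (1/(2*pi)) ∫_{-2*pi}^{2*pi} h(u) du = (1/(2*pi)) · (-10*pi) = -5.
So the constant term a_0/2 = -5/2.

-5/2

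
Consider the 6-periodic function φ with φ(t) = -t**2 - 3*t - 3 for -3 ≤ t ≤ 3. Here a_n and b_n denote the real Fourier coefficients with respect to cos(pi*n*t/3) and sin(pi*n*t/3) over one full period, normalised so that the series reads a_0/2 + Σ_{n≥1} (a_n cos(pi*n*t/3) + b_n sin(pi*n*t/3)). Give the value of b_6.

b_6 = 1/3 ∫_{-3}^{3} φ(t) sin(2*pi*t) dt.
Integrating by parts twice (tabular method), an antiderivative of (-t**2 - 3*t - 3) sin(2*pi*t) is t**2*cos(2*pi*t)/(2*pi) - t*sin(2*pi*t)/(2*pi**2) + 3*t*cos(2*pi*t)/(2*pi) - 3*sin(2*pi*t)/(4*pi**2) - cos(2*pi*t)/(4*pi**3) + 3*cos(2*pi*t)/(2*pi); evaluating from -3 to 3: ∫_{-3}^{3} (-t**2 - 3*t - 3) sin(2*pi*t) dt = ((-1 + 42*pi**2)/(4*pi**3)) - ((-1 + 6*pi**2)/(4*pi**3)) = 9/pi.
Hence b_6 = (1/3)·(9/pi) = 3/pi.

3/pi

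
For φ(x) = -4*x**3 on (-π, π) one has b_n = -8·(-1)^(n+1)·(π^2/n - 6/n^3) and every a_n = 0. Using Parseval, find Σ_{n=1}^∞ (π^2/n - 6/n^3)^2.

pi**6/14

Parseval: Σ b_n^2 = (1/π) ∫_{-π}^{π} φ(x)^2 dx = 32*pi**6/7.
b_n^2 = 64·(π^2/n - 6/n^3)^2, so the sum equals (32*pi**6/7)/64 = pi**6/14.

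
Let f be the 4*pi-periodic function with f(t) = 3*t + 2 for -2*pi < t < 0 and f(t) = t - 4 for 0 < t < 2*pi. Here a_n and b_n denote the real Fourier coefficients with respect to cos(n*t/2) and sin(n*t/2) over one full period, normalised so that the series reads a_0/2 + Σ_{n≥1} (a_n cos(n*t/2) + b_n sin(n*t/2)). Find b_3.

b_3 = (1/(2*pi)) ∫_{-2*pi}^{2*pi} f(t) sin(3*t/2) dt.
Split the integral at the breakpoints.
Integrating by parts (boundary term plus one more integral), an antiderivative of (3*t + 2) sin(3*t/2) is -2*t*cos(3*t/2) + 4*sin(3*t/2)/3 - 4*cos(3*t/2)/3; evaluating from -2*pi to 0: ∫_{-2*pi}^{0} (3*t + 2) sin(3*t/2) dt = (-4/3) - (4/3 - 4*pi) = -8/3 + 4*pi.
Integrating by parts (boundary term plus one more integral), an antiderivative of (t - 4) sin(3*t/2) is -2*t*cos(3*t/2)/3 + 4*sin(3*t/2)/9 + 8*cos(3*t/2)/3; evaluating from 0 to 2*pi: ∫_{0}^{2*pi} (t - 4) sin(3*t/2) dt = (-8/3 + 4*pi/3) - (8/3) = -16/3 + 4*pi/3.
Summing the pieces and multiplying by (1/(2*pi)) gives b_3 = 8/3 - 4/pi.

8/3 - 4/pi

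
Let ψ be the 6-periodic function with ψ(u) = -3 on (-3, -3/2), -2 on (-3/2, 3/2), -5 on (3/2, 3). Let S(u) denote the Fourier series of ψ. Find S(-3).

u = -3 differs from u = 3 by -1 full period(s), and the series is 6-periodic.
At u = 3 the one-sided limits are ψ(3^-) = -5 and ψ(3^+) = -3.
By Dirichlet's theorem the series converges to their average, [(-5) + (-3)]/2 = -4.

-4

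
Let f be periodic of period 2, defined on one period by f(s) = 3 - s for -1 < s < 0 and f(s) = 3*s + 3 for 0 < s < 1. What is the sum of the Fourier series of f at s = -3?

s = -3 differs from s = -1 by -1 full period(s), and the series is 2-periodic.
At s = -1 the one-sided limits are f(-1^-) = 6 and f(-1^+) = 4.
By Dirichlet's theorem the series converges to their average, [(6) + (4)]/2 = 5.

5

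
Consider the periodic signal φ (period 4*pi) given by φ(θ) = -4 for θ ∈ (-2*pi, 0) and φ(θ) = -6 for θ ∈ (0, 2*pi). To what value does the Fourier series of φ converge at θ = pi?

φ is continuous at θ = pi with value -6, so the series converges to -6 there.

-6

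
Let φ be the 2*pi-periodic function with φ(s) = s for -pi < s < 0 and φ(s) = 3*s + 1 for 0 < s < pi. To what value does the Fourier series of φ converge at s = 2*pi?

s = 2*pi differs from s = 0 by 1 full period(s), and the series is 2*pi-periodic.
At s = 0 the one-sided limits are φ(0^-) = 0 and φ(0^+) = 1.
By Dirichlet's theorem the series converges to their average, [(0) + (1)]/2 = 1/2.

1/2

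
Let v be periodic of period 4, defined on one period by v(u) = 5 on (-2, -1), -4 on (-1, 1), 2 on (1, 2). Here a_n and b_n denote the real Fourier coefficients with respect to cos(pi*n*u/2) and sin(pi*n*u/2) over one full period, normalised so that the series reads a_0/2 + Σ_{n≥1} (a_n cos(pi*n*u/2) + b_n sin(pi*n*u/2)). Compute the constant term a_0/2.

-1/4

a_0 = 1/2 ∫_{-2}^{2} v(u) du = 1/2 · (-1) = -1/2.
So the constant term a_0/2 = -1/4.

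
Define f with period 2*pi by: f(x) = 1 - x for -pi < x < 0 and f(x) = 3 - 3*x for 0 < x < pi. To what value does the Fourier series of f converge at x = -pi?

2 - pi

x = -pi differs from x = pi by -1 full period(s), and the series is 2*pi-periodic.
At x = pi the one-sided limits are f(pi^-) = 3 - 3*pi and f(pi^+) = 1 + pi.
By Dirichlet's theorem the series converges to their average, [(3 - 3*pi) + (1 + pi)]/2 = 2 - pi.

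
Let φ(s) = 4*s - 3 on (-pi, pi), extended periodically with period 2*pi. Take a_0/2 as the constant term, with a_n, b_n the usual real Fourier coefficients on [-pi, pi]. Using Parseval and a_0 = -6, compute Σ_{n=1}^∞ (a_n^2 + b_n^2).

Parseval: a_0^2/2 + Σ_{n≥1} (a_n^2+b_n^2) = 1/pi ∫_{-pi}^{pi} φ(s)^2 ds = 18 + 32*pi**2/3.
Subtract a_0^2/2 = 18: Σ (a_n^2+b_n^2) = 32*pi**2/3.

32*pi**2/3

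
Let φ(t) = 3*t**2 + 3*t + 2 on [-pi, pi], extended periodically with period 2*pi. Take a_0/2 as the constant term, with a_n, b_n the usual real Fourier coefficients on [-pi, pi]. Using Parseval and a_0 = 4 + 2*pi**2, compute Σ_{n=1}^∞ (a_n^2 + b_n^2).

pi**2*(6 + 8*pi**2/5)

Parseval: a_0^2/2 + Σ_{n≥1} (a_n^2+b_n^2) = 1/pi ∫_{-pi}^{pi} φ(t)^2 dt = 8 + 14*pi**2 + 18*pi**4/5.
Subtract a_0^2/2 = 2*(2 + pi**2)**2: Σ (a_n^2+b_n^2) = pi**2*(6 + 8*pi**2/5).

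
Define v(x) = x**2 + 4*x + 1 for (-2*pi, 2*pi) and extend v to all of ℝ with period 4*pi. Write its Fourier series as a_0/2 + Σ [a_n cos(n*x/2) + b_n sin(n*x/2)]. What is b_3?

16/3

b_3 = (1/(2*pi)) ∫_{-2*pi}^{2*pi} v(x) sin(3*x/2) dx.
Integrating by parts twice (tabular method), an antiderivative of (x**2 + 4*x + 1) sin(3*x/2) is -2*x**2*cos(3*x/2)/3 + 8*x*sin(3*x/2)/9 - 8*x*cos(3*x/2)/3 + 16*sin(3*x/2)/9 - 2*cos(3*x/2)/27; evaluating from -2*pi to 2*pi: ∫_{-2*pi}^{2*pi} (x**2 + 4*x + 1) sin(3*x/2) dx = (2/27 + 16*pi/3 + 8*pi**2/3) - (-16*pi/3 + 2/27 + 8*pi**2/3) = 32*pi/3.
Hence b_3 = (1/(2*pi))·(32*pi/3) = 16/3.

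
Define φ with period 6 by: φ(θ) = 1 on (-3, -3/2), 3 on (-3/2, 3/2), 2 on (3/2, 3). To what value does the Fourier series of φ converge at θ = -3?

At θ = -3 the one-sided limits are φ(-3^-) = 2 and φ(-3^+) = 1.
By Dirichlet's theorem the series converges to their average, [(2) + (1)]/2 = 3/2.

3/2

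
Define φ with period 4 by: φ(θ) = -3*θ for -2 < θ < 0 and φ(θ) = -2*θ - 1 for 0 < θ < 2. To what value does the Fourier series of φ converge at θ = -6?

θ = -6 differs from θ = -2 by -1 full period(s), and the series is 4-periodic.
At θ = -2 the one-sided limits are φ(-2^-) = -5 and φ(-2^+) = 6.
By Dirichlet's theorem the series converges to their average, [(-5) + (6)]/2 = 1/2.

1/2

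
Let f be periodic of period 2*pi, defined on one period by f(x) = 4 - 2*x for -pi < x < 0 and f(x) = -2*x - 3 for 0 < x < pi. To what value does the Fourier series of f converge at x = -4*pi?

x = -4*pi differs from x = 0 by -2 full period(s), and the series is 2*pi-periodic.
At x = 0 the one-sided limits are f(0^-) = 4 and f(0^+) = -3.
By Dirichlet's theorem the series converges to their average, [(4) + (-3)]/2 = 1/2.

1/2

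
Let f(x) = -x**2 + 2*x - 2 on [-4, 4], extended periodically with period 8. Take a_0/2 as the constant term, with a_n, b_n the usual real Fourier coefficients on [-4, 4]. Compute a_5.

a_5 = 1/4 ∫_{-4}^{4} f(x) cos(5*pi*x/4) dx.
Integrating by parts twice (tabular method), an antiderivative of (-x**2 + 2*x - 2) cos(5*pi*x/4) is -4*x**2*sin(5*pi*x/4)/(5*pi) + 8*x*sin(5*pi*x/4)/(5*pi) - 32*x*cos(5*pi*x/4)/(25*pi**2) - 8*sin(5*pi*x/4)/(5*pi) + 128*sin(5*pi*x/4)/(125*pi**3) + 32*cos(5*pi*x/4)/(25*pi**2); evaluating from -4 to 4: ∫_{-4}^{4} (-x**2 + 2*x - 2) cos(5*pi*x/4) dx = (96/(25*pi**2)) - (-32/(5*pi**2)) = 256/(25*pi**2).
Hence a_5 = (1/4)·(256/(25*pi**2)) = 64/(25*pi**2).

64/(25*pi**2)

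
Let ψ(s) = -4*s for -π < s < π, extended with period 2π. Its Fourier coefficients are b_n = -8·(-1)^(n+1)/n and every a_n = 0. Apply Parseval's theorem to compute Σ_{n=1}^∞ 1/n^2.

Parseval: Σ b_n^2 = (1/π) ∫_{-π}^{π} ψ(s)^2 ds = 32*pi**2/3.
Σ b_n^2 = Σ 64/n^2, so Σ 1/n^2 = (32*pi**2/3)/64 = pi**2/6.

pi**2/6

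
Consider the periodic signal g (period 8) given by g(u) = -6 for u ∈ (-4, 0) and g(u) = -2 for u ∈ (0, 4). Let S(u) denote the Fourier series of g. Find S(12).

u = 12 differs from u = 4 by 1 full period(s), and the series is 8-periodic.
At u = 4 the one-sided limits are g(4^-) = -2 and g(4^+) = -6.
By Dirichlet's theorem the series converges to their average, [(-2) + (-6)]/2 = -4.

-4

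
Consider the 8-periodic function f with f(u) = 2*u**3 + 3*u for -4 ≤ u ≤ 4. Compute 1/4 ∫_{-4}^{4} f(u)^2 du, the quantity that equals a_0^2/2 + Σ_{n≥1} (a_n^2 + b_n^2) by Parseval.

1/4 ∫_{-4}^{4} f(u)^2 du = 1/4 · (840832/35) = 210208/35.

210208/35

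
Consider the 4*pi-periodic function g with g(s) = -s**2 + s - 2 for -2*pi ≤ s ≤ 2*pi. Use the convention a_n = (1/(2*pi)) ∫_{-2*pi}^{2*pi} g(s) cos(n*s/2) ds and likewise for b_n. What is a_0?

-8*pi**2/3 - 4

a_0 = (1/(2*pi)) ∫_{-2*pi}^{2*pi} g(s) ds = (1/(2*pi)) · (-16*pi**3/3 - 8*pi) = -8*pi**2/3 - 4.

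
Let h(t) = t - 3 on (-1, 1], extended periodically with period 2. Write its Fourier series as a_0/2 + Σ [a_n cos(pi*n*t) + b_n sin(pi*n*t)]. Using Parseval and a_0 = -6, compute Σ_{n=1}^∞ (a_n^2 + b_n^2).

2/3

Parseval: a_0^2/2 + Σ_{n≥1} (a_n^2+b_n^2) = ∫_{-1}^{1} h(t)^2 dt = 56/3.
Subtract a_0^2/2 = 18: Σ (a_n^2+b_n^2) = 2/3.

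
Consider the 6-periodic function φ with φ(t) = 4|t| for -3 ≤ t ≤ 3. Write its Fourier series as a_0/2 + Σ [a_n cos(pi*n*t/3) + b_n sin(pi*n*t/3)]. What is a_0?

12

a_0 = 1/3 ∫_{-3}^{3} φ(t) dt = 1/3 · (36) = 12.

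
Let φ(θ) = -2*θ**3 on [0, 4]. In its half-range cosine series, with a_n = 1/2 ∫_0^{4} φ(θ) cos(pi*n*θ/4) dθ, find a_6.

-64/(3*pi**2)

a_6 = 1/2 ∫_0^{4} (-2*θ**3) cos(3*pi*θ/2) dθ.
Integrating by parts three times (tabular method), an antiderivative of (-2*θ**3) cos(3*pi*θ/2) is -4*θ**3*sin(3*pi*θ/2)/(3*pi) - 8*θ**2*cos(3*pi*θ/2)/(3*pi**2) + 32*θ*sin(3*pi*θ/2)/(9*pi**3) + 64*cos(3*pi*θ/2)/(27*pi**4); evaluating from 0 to 4: ∫_{0}^{4} (-2*θ**3) cos(3*pi*θ/2) dθ = (64*(1 - 18*pi**2)/(27*pi**4)) - (64/(27*pi**4)) = -128/(3*pi**2).
Hence a_6 = (1/2)·(-128/(3*pi**2)) = -64/(3*pi**2).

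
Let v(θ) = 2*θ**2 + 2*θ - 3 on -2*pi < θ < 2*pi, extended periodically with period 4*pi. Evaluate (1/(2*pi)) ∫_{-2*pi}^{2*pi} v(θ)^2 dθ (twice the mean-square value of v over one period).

-64*pi**2/3 + 18 + 128*pi**4/5

(1/(2*pi)) ∫_{-2*pi}^{2*pi} v(θ)^2 dθ = (1/(2*pi)) · (4*pi*(-160*pi**2 + 135 + 192*pi**4)/15) = -64*pi**2/3 + 18 + 128*pi**4/5.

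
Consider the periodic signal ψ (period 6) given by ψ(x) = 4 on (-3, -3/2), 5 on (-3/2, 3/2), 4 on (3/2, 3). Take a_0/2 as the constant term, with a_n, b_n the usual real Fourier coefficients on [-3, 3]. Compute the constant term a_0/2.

9/2

a_0 = 1/3 ∫_{-3}^{3} ψ(x) dx = 1/3 · (27) = 9.
So the constant term a_0/2 = 9/2.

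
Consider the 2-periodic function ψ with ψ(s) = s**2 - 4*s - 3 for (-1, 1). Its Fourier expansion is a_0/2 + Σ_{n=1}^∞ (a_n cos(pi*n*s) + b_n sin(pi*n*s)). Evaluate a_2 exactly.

a_2 = ∫_{-1}^{1} ψ(s) cos(2*pi*s) ds.
Integrating by parts twice (tabular method), an antiderivative of (s**2 - 4*s - 3) cos(2*pi*s) is s**2*sin(2*pi*s)/(2*pi) - 2*s*sin(2*pi*s)/pi + s*cos(2*pi*s)/(2*pi**2) - 3*sin(2*pi*s)/(2*pi) - sin(2*pi*s)/(4*pi**3) - cos(2*pi*s)/pi**2; evaluating from -1 to 1: ∫_{-1}^{1} (s**2 - 4*s - 3) cos(2*pi*s) ds = (-1/(2*pi**2)) - (-3/(2*pi**2)) = pi**(-2).
Hence a_2 = pi**(-2).

pi**(-2)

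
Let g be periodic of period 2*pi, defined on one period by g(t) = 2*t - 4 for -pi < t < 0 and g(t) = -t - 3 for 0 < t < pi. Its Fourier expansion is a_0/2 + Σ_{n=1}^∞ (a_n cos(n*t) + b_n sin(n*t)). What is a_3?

a_3 = 1/pi ∫_{-pi}^{pi} g(t) cos(3*t) dt.
Split the integral at the breakpoints.
Integrating by parts (boundary term plus one more integral), an antiderivative of (2*t - 4) cos(3*t) is 2*t*sin(3*t)/3 - 4*sin(3*t)/3 + 2*cos(3*t)/9; evaluating from -pi to 0: ∫_{-pi}^{0} (2*t - 4) cos(3*t) dt = (2/9) - (-2/9) = 4/9.
Integrating by parts (boundary term plus one more integral), an antiderivative of (-t - 3) cos(3*t) is -t*sin(3*t)/3 - sin(3*t) - cos(3*t)/9; evaluating from 0 to pi: ∫_{0}^{pi} (-t - 3) cos(3*t) dt = (1/9) - (-1/9) = 2/9.
Summing the pieces and multiplying by (1/pi) gives a_3 = 2/(3*pi).

2/(3*pi)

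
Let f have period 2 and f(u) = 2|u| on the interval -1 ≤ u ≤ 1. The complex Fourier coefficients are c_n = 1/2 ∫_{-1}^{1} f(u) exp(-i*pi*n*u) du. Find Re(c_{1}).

-4/pi**2

Since f is real-valued, Re(c_{1}) = 1/2 ∫_{-1}^{1} f(u) cos(pi*u) du = a_{1}/2.
f is even and cos(pi*u) is even, so the integrand is even: ∫_{-1}^{1} f(u) cos(pi*u) du = 2∫_0^{1} f(u) cos(pi*u) du.
Integrating by parts (boundary term plus one more integral), an antiderivative of (2*u) cos(pi*u) is 2*u*sin(pi*u)/pi + 2*cos(pi*u)/pi**2; evaluating from 0 to 1: ∫_{0}^{1} (2*u) cos(pi*u) du = (-2/pi**2) - (2/pi**2) = -4/pi**2.
So ∫_{-1}^{1} f(u) cos(pi*u) du = -8/pi**2.
Hence Re(c_{1}) = (1/2)·(-8/pi**2) = -4/pi**2.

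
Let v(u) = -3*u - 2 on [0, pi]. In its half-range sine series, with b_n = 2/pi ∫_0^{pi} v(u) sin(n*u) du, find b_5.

b_5 = 2/pi ∫_0^{pi} (-3*u - 2) sin(5*u) du.
Integrating by parts (boundary term plus one more integral), an antiderivative of (-3*u - 2) sin(5*u) is 3*u*cos(5*u)/5 - 3*sin(5*u)/25 + 2*cos(5*u)/5; evaluating from 0 to pi: ∫_{0}^{pi} (-3*u - 2) sin(5*u) du = (-3*pi/5 - 2/5) - (2/5) = -3*pi/5 - 4/5.
Hence b_5 = (2/pi)·(-3*pi/5 - 4/5) = 2*(-3*pi - 4)/(5*pi).

2*(-3*pi - 4)/(5*pi)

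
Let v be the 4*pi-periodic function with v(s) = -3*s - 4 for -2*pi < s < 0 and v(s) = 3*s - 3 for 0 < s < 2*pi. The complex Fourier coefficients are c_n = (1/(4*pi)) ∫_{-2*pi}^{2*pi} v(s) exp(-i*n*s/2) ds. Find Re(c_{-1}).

Since v is real-valued, Re(c_{-1}) = (1/(4*pi)) ∫_{-2*pi}^{2*pi} v(s) cos(-s/2) ds = a_{1}/2.
Split the integral at the breakpoints.
Integrating by parts (boundary term plus one more integral), an antiderivative of (-3*s - 4) cos(-s/2) is -6*s*sin(s/2) - 8*sin(s/2) - 12*cos(s/2); evaluating from -2*pi to 0: ∫_{-2*pi}^{0} (-3*s - 4) cos(-s/2) ds = (-12) - (12) = -24.
Integrating by parts (boundary term plus one more integral), an antiderivative of (3*s - 3) cos(-s/2) is 6*s*sin(s/2) - 6*sin(s/2) + 12*cos(s/2); evaluating from 0 to 2*pi: ∫_{0}^{2*pi} (3*s - 3) cos(-s/2) ds = (-12) - (12) = -24.
So ∫_{-2*pi}^{2*pi} v(s) cos(-s/2) ds = -48.
Hence Re(c_{-1}) = (1/(4*pi))·(-48) = -12/pi.

-12/pi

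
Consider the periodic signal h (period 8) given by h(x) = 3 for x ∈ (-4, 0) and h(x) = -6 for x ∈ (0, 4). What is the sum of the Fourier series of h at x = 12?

-3/2

x = 12 differs from x = 4 by 1 full period(s), and the series is 8-periodic.
At x = 4 the one-sided limits are h(4^-) = -6 and h(4^+) = 3.
By Dirichlet's theorem the series converges to their average, [(-6) + (3)]/2 = -3/2.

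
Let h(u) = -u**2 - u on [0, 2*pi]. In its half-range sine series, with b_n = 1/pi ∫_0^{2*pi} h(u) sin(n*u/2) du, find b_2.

b_2 = 1/pi ∫_0^{2*pi} (-u**2 - u) sin(u) du.
Integrating by parts twice (tabular method), an antiderivative of (-u**2 - u) sin(u) is u**2*cos(u) - 2*u*sin(u) + u*cos(u) - sin(u) - 2*cos(u); evaluating from 0 to 2*pi: ∫_{0}^{2*pi} (-u**2 - u) sin(u) du = (-2 + 2*pi + 4*pi**2) - (-2) = 2*pi*(1 + 2*pi).
Hence b_2 = (1/pi)·(2*pi*(1 + 2*pi)) = 2 + 4*pi.

2 + 4*pi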